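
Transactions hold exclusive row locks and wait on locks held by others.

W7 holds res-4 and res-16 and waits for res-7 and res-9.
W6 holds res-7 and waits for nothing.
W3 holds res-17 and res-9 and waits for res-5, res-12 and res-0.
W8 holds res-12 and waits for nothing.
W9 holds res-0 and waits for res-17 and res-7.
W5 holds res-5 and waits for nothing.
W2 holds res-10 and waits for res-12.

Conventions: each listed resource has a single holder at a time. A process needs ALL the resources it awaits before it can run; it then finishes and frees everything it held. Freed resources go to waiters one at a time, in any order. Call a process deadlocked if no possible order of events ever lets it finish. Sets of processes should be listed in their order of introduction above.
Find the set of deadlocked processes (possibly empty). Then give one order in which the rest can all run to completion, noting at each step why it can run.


The deadlocked set is W7, W3 and W9.
Key observation: along W3 -> W9 -> W3, each member waits on what the next one holds — a deadlock; W7 waits into the deadlock from upstream.
The rest can finish in the order W8, W2, W6, W5.
Check, step by step:
  run W8 (it waits on nothing); releases res-12
  W2: everything it awaited (res-12) is free; runs, freeing res-10
  run W6 (it waits on nothing); releases res-7
  run W5 (it waits on nothing); releases res-5


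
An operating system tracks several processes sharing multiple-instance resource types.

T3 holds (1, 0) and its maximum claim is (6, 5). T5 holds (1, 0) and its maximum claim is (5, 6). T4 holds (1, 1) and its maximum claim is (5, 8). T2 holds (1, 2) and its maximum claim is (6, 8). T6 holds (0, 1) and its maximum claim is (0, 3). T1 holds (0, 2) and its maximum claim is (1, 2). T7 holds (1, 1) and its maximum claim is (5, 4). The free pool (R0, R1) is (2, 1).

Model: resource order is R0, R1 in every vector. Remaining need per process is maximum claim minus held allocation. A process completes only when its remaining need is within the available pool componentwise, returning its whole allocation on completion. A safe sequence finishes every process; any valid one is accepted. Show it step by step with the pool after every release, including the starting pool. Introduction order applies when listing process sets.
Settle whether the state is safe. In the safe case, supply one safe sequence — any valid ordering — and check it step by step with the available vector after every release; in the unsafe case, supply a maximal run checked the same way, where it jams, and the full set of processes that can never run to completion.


UNSAFE.
Key observation: the wall is R0: completing T1, T6 brings the pool only to (2, 4), and all the rest need more.
Going as far as possible: T1, T6; after that, nothing fits. Step-by-step check:
  pool = (2, 1)
  T1 needs (1, 0) <= (2, 1) -> finishes; pool += (0, 2) = (2, 3)
  T6 needs (0, 2) <= (2, 3) -> finishes; pool += (0, 1) = (2, 4)
  T3 still needs (5, 5) but only (2, 4) is free — short on R0 and R1
  T5 still needs (4, 6) but only (2, 4) is free — short on R0 and R1
  T4 still needs (4, 7) but only (2, 4) is free — short on R0 and R1
  T2 still needs (5, 6) but only (2, 4) is free — short on R0 and R1
  T7 still needs (4, 3) but only (2, 4) is free — short on R0
Processes that can never finish: T3, T5, T4, T2 and T7.


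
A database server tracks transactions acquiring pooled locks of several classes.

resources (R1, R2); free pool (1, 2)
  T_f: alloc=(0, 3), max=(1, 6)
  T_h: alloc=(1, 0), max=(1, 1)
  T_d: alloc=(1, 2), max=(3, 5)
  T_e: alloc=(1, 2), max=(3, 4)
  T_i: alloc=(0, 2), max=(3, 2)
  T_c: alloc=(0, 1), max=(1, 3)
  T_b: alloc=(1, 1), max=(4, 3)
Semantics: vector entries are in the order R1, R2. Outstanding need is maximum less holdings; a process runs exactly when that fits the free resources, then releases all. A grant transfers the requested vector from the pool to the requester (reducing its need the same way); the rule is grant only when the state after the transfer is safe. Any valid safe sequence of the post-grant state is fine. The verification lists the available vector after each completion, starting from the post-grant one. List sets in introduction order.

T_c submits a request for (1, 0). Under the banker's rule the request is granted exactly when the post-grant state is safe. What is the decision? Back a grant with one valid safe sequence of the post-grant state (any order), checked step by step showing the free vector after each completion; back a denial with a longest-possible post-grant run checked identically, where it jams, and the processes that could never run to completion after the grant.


GRANT. The post-grant state is safe; one safe sequence: T_h, T_c, T_e, T_b, T_i, T_f, T_d.
Key observation: with (0, 2) left after the transfer, T_h can run at once — the state stays safe.
Check on the post-grant state, step by step:
  pool = (0, 2)
  T_h needs (0, 1) <= (0, 2) -> finishes; pool += (1, 0) = (1, 2)
  T_c needs (0, 2) <= (1, 2) -> finishes; pool += (1, 1) = (2, 3)
  T_e needs (2, 2) <= (2, 3) -> finishes; pool += (1, 2) = (3, 5)
  T_b needs (3, 2) <= (3, 5) -> finishes; pool += (1, 1) = (4, 6)
  T_i needs (3, 0) <= (4, 6) -> finishes; pool += (0, 2) = (4, 8)
  T_f needs (1, 3) <= (4, 8) -> finishes; pool += (0, 3) = (4, 11)
  T_d needs (2, 3) <= (4, 11) -> finishes; pool += (1, 2) = (5, 13)


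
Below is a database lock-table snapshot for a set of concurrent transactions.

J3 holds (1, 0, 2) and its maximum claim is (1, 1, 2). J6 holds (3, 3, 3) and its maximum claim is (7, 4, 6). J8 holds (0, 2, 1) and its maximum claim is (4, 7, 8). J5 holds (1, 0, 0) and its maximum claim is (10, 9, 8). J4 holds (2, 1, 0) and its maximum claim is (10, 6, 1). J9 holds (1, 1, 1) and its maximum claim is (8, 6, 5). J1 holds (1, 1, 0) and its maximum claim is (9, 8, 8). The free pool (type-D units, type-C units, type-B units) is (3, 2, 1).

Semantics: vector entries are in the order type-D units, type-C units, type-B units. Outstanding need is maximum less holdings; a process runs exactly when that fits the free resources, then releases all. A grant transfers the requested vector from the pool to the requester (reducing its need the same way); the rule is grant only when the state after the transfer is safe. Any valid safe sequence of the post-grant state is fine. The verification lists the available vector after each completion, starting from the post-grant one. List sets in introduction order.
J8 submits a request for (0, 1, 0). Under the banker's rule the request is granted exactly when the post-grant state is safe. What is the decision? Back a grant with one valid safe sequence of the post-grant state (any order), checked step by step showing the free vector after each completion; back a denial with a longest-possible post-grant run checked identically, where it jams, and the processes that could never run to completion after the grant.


DENY — the pretend-granted state is unsafe.
Key observation: after J3, J6 the pool peaks at (7, 4, 6), and each blocked process is short somewhere: J8 on type-B units; J5 on type-D units, type-C units, type-B units; J4 on type-D units, type-C units; J9 on type-C units; J1 on type-D units, type-C units, type-B units.
Pretend the grant happened; the run J3, J6 goes as far as possible. Walking it through:
  pool = (3, 1, 1)
  J3 needs (0, 1, 0) <= (3, 1, 1) -> finishes; pool += (1, 0, 2) = (4, 1, 3)
  J6 needs (4, 1, 3) <= (4, 1, 3) -> finishes; pool += (3, 3, 3) = (7, 4, 6)
  blocked: J8 wants (4, 4, 7), pool (7, 4, 6) — not enough type-B units
  blocked: J5 wants (9, 9, 8), pool (7, 4, 6) — not enough type-D units, type-C units and type-B units
  blocked: J4 wants (8, 5, 1), pool (7, 4, 6) — not enough type-D units and type-C units
  blocked: J9 wants (7, 5, 4), pool (7, 4, 6) — not enough type-C units
  blocked: J1 wants (8, 7, 8), pool (7, 4, 6) — not enough type-D units, type-C units and type-B units
Had the request been granted, J8, J5, J4, J9 and J1 could never finish.


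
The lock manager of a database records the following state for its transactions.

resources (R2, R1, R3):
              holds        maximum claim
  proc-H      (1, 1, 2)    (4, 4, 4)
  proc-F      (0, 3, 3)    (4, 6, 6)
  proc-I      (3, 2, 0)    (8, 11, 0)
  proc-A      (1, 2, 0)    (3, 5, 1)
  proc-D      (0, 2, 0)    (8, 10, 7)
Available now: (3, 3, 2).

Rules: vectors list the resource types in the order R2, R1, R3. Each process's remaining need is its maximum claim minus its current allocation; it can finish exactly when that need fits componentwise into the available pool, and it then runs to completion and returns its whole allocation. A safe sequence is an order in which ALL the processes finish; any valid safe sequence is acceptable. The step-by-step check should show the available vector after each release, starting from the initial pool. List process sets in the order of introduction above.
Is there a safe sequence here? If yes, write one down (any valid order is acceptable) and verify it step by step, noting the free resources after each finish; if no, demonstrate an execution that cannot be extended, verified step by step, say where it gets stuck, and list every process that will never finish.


SAFE, for example via the order proc-A, proc-H, proc-F, proc-I, proc-D.
Key observation: proc-A marks the first exact bind of the order: its need (2, 3, 1) fits the free (3, 3, 2) with zero slack on a requested resource.
Walking it through:
  pool = (3, 3, 2)
  proc-A needs (2, 3, 1) <= (3, 3, 2) -> finishes; pool += (1, 2, 0) = (4, 5, 2)
  proc-H needs (3, 3, 2) <= (4, 5, 2) -> finishes; pool += (1, 1, 2) = (5, 6, 4)
  proc-F needs (4, 3, 3) <= (5, 6, 4) -> finishes; pool += (0, 3, 3) = (5, 9, 7)
  proc-I needs (5, 9, 0) <= (5, 9, 7) -> finishes; pool += (3, 2, 0) = (8, 11, 7)
  proc-D needs (8, 8, 7) <= (8, 11, 7) -> finishes; pool += (0, 2, 0) = (8, 13, 7)


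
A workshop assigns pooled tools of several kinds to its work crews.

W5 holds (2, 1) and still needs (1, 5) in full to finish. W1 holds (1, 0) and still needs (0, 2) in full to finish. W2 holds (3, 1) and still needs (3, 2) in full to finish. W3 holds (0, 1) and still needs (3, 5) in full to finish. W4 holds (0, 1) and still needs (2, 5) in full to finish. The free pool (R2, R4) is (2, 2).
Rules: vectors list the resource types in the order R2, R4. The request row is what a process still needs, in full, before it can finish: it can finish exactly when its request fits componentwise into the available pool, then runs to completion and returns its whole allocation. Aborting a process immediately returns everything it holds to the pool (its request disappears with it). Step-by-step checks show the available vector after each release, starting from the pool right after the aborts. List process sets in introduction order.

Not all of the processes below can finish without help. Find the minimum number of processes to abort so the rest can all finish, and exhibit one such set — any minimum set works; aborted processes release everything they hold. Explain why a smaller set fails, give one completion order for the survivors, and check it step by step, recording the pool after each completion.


Abort W3 and W4.
Key observation: W5 had no path to completion before; after the abort of W3 and W4 ((0, 2) returned), step 3 is where it fits.
Why nothing smaller works — every single abort fails: W5 alone leaves W3 blocked (short on R4); W1 alone leaves W5 blocked (short on R4); W2 alone leaves W5 blocked (short on R4); W3 alone leaves W5 blocked (short on R4); W4 alone leaves W5 blocked (short on R4).
One survivor order: W1, W2, W5. Walking it through (post-abort pool first):
  pool = (2, 4)
  W1: need (0, 2) fits (2, 4); releases (1, 0), pool now (3, 4)
  W2: need (3, 2) fits (3, 4); releases (3, 1), pool now (6, 5)
  W5: need (1, 5) fits (6, 5); releases (2, 1), pool now (8, 6)


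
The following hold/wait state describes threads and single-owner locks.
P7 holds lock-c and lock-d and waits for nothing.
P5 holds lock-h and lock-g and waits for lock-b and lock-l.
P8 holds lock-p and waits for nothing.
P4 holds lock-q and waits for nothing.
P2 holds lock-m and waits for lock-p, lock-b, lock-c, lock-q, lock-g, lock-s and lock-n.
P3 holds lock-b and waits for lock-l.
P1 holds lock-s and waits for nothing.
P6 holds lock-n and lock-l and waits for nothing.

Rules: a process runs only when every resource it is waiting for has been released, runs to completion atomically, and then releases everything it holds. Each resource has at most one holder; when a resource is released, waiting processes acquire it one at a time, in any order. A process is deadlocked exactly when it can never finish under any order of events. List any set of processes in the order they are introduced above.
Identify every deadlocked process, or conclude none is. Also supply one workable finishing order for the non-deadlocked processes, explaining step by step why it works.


No process is deadlocked.
Key observation: the wait graph is acyclic; completion cascades from the unblocked processes through everyone else.
One completion order for the rest: P6, P1, P4, P8, P7, P3, P5, P2.
Step-by-step check:
  P6 waits on nothing -> runs at once and releases lock-n and lock-l
  P1 waits on nothing -> runs at once and releases lock-s
  P4 waits on nothing -> runs at once and releases lock-q
  P8 waits on nothing -> runs at once and releases lock-p
  P7 waits on nothing -> runs at once and releases lock-c and lock-d
  P3: everything it awaited (lock-l) is free; runs, freeing lock-b
  P5: everything it awaited (lock-b and lock-l) is free; runs, freeing lock-h and lock-g
  P2: everything it awaited (lock-p, lock-b, lock-c, lock-q, lock-g, lock-s and lock-n) is free; runs, freeing lock-m


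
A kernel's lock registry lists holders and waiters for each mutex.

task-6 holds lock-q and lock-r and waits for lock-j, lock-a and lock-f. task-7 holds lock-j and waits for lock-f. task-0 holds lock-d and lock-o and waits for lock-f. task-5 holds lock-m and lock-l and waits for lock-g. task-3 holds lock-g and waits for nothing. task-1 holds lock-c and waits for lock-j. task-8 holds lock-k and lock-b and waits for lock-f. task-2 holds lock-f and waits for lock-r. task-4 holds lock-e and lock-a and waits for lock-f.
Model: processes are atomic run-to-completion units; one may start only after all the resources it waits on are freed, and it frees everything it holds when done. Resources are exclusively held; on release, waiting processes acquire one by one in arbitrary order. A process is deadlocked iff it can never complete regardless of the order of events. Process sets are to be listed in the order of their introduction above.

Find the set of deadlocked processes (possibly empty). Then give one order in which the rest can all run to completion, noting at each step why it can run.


Deadlocked set: task-6, task-7, task-0, task-1, task-8, task-2 and task-4.
Key observation: task-6 -> task-7 -> task-2 -> task-6 is a circular wait — nothing in it can go first; task-4 is caught in further circular waits and task-0, task-1 and task-8 wait into the deadlock from upstream.
The rest can finish in the order task-3, task-5.
Step-by-step check:
  run task-3 (it waits on nothing); releases lock-g
  run task-5 (all its waits — lock-g — are resolved); releases lock-m and lock-l


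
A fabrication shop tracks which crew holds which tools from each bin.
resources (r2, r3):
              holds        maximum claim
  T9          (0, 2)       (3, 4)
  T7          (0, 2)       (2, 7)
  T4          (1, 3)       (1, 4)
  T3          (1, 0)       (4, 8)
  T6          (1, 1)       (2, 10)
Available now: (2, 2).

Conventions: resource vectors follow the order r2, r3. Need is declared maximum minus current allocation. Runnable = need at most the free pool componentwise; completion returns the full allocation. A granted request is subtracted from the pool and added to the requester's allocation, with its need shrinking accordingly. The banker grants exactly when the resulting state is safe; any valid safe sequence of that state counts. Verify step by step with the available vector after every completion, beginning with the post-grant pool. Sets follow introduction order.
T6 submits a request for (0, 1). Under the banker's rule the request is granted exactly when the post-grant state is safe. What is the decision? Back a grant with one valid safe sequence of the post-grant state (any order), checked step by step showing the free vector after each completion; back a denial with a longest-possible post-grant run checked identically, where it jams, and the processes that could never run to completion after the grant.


GRANT. The post-grant state is safe; one safe sequence: T4, T9, T7, T6, T3.
Key observation: the grant leaves (2, 1) free — enough for T4, whose release restarts the cascade.
Verifying the post-grant state step by step:
  pool = (2, 1)
  run T4 (needs (0, 1), free (2, 1)); after release of (1, 3) the pool is (3, 4)
  run T9 (needs (3, 2), free (3, 4)); after release of (0, 2) the pool is (3, 6)
  run T7 (needs (2, 5), free (3, 6)); after release of (0, 2) the pool is (3, 8)
  run T6 (needs (1, 8), free (3, 8)); after release of (1, 2) the pool is (4, 10)
  run T3 (needs (3, 8), free (4, 10)); after release of (1, 0) the pool is (5, 10)


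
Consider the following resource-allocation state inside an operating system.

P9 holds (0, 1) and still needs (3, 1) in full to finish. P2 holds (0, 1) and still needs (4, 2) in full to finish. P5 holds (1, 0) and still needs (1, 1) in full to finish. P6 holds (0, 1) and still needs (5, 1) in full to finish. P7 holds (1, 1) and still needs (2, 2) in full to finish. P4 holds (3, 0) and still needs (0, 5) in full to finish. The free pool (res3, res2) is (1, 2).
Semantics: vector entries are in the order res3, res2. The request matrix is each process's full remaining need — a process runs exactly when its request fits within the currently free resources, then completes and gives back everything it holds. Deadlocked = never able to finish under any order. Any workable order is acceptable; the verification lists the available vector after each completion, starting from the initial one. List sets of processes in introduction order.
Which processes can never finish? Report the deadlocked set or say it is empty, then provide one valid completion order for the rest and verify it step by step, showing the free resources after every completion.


Deadlocked: P2, P6 and P4.
Key observation: after P5, P7, P9 the pool peaks at (3, 4), and each blocked process is short somewhere: P2 on res3; P6 on res3; P4 on res2.
One completion order for the rest: P5, P7, P9. Step-by-step check:
  pool = (1, 2)
  P5 needs (1, 1) <= (1, 2) -> finishes; pool += (1, 0) = (2, 2)
  P7 needs (2, 2) <= (2, 2) -> finishes; pool += (1, 1) = (3, 3)
  P9 needs (3, 1) <= (3, 3) -> finishes; pool += (0, 1) = (3, 4)
The blocked processes can never fit:
  P2 cannot run: need (4, 2) vs free (3, 4) (insufficient res3)
  P6 cannot run: need (5, 1) vs free (3, 4) (insufficient res3)
  P4 cannot run: need (0, 5) vs free (3, 4) (insufficient res2)


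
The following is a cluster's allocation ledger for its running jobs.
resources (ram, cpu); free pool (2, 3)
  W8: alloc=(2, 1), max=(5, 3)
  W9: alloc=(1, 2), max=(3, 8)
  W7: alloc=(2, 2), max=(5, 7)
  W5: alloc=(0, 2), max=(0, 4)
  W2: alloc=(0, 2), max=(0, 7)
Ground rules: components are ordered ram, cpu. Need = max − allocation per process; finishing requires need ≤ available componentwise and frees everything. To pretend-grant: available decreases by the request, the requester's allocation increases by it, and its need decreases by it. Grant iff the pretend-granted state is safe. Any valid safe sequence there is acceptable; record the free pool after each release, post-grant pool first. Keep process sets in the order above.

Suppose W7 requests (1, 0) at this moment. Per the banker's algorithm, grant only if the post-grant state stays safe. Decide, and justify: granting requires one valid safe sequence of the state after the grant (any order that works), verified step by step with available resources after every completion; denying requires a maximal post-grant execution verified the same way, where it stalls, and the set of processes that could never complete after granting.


DENY. Granting would leave the state unsafe.
Key observation: after W5, W2 complete, (1, 7) is the best the pool ever gets, yet each leftover process wants more ram.
After a pretend grant, a maximal execution: W5, W2 — then nothing else fits. Check, step by step:
  pool = (1, 3)
  W5 needs (0, 2) <= (1, 3) -> finishes; pool += (0, 2) = (1, 5)
  W2 needs (0, 5) <= (1, 5) -> finishes; pool += (0, 2) = (1, 7)
  W8 still needs (3, 2) but only (1, 7) is free — short on ram
  W9 still needs (2, 6) but only (1, 7) is free — short on ram
  W7 still needs (2, 5) but only (1, 7) is free — short on ram
Processes that could never finish after the grant: W8, W9 and W7.


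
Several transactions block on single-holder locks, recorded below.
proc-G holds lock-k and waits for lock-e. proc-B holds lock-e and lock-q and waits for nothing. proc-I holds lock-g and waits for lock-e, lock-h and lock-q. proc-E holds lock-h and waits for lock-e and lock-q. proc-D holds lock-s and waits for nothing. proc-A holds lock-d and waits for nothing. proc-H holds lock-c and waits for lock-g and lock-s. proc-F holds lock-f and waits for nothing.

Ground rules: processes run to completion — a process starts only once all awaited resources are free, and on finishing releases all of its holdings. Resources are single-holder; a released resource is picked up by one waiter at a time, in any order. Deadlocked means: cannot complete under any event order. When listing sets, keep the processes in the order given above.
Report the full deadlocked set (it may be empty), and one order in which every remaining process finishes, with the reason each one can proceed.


The deadlocked set is empty.
Key observation: no waiting chain loops back on itself — every chain ends at a process that waits on nothing, so everyone eventually runs.
A valid finishing order for the others: proc-B, proc-E, proc-F, proc-A, proc-D, proc-I, proc-H, proc-G.
Check, step by step:
  run proc-B (it waits on nothing); releases lock-e and lock-q
  run proc-E (all its waits — lock-e and lock-q — are resolved); releases lock-h
  run proc-F (it waits on nothing); releases lock-f
  run proc-A (it waits on nothing); releases lock-d
  run proc-D (it waits on nothing); releases lock-s
  run proc-I (all its waits — lock-e, lock-h and lock-q — are resolved); releases lock-g
  run proc-H (all its waits — lock-g and lock-s — are resolved); releases lock-c
  run proc-G (all its waits — lock-e — are resolved); releases lock-k


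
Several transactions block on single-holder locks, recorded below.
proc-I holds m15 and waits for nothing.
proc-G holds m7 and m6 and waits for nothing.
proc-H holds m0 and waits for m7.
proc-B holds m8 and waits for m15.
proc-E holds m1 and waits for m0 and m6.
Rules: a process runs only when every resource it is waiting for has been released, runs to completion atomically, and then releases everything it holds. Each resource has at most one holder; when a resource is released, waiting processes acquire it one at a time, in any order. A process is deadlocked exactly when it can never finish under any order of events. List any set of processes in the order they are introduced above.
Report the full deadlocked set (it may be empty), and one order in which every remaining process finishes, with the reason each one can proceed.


Nothing here is deadlocked.
Key observation: there is no circular wait here — follow any chain and it reaches a process that is free to run now.
A valid finishing order for the others: proc-G, proc-I, proc-H, proc-E, proc-B.
Check, step by step:
  proc-G waits on nothing -> runs at once and releases m7 and m6
  proc-I waits on nothing -> runs at once and releases m15
  proc-H: everything it awaited (m7) is free; runs, freeing m0
  proc-E: everything it awaited (m0 and m6) is free; runs, freeing m1
  proc-B: everything it awaited (m15) is free; runs, freeing m8


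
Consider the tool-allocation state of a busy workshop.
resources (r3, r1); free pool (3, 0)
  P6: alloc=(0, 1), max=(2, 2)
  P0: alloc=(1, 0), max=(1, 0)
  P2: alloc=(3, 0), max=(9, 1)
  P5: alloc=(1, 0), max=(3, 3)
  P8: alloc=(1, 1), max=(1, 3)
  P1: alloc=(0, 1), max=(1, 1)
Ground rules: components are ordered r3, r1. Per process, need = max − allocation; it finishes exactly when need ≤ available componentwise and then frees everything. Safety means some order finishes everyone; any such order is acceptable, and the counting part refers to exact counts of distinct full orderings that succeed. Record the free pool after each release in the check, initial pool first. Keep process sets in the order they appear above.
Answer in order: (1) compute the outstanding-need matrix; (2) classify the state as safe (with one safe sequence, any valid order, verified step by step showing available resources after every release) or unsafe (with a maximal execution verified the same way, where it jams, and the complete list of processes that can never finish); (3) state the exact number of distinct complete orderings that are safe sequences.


(1) Remaining need (order r3, r1):
  P6: (2, 1)
  P0: (0, 0)
  P2: (6, 1)
  P5: (2, 3)
  P8: (0, 2)
  P1: (1, 0)
(2) The state is SAFE; one workable sequence: P1, P0, P6, P8, P5, P2.
Key observation: the order's first zero-slack moment is P6 ((2, 1) needed, (4, 1) free — a requested resource with nothing to spare).
Walking it through:
  pool = (3, 0)
  P1 needs (1, 0) <= (3, 0) -> finishes; pool += (0, 1) = (3, 1)
  P0 needs (0, 0) <= (3, 1) -> finishes; pool += (1, 0) = (4, 1)
  P6 needs (2, 1) <= (4, 1) -> finishes; pool += (0, 1) = (4, 2)
  P8 needs (0, 2) <= (4, 2) -> finishes; pool += (1, 1) = (5, 3)
  P5 needs (2, 3) <= (5, 3) -> finishes; pool += (1, 0) = (6, 3)
  P2 needs (6, 1) <= (6, 3) -> finishes; pool += (3, 0) = (9, 3)
(3) Exactly 5 of the possible complete orderings are safe sequences.


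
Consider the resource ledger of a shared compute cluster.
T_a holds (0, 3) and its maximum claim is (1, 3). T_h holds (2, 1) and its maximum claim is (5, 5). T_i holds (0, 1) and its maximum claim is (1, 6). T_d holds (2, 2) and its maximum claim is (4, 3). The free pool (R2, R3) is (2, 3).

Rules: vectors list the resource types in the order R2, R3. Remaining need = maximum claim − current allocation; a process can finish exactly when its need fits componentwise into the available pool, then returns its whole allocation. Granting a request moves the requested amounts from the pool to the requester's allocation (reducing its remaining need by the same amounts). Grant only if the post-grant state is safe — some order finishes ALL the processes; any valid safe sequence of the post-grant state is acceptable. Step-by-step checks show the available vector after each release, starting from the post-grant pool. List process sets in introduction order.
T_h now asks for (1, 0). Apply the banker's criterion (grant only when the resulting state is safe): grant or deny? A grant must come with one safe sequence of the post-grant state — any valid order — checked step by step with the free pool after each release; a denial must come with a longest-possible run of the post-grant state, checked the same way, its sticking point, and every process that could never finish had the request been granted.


DENY: after the grant no complete ordering would exist.
Key observation: the pool after T_a, T_i is (1, 7); every surviving request exceeds it in R2, so progress ends there.
After a pretend grant, a maximal execution: T_a, T_i — then nothing else fits. Walking it through:
  pool = (1, 3)
  run T_a (needs (1, 0), free (1, 3)); after release of (0, 3) the pool is (1, 6)
  run T_i (needs (1, 5), free (1, 6)); after release of (0, 1) the pool is (1, 7)
  T_h still needs (2, 4) but only (1, 7) is free — short on R2
  T_d still needs (2, 1) but only (1, 7) is free — short on R2
Had the request been granted, T_h and T_d could never finish.


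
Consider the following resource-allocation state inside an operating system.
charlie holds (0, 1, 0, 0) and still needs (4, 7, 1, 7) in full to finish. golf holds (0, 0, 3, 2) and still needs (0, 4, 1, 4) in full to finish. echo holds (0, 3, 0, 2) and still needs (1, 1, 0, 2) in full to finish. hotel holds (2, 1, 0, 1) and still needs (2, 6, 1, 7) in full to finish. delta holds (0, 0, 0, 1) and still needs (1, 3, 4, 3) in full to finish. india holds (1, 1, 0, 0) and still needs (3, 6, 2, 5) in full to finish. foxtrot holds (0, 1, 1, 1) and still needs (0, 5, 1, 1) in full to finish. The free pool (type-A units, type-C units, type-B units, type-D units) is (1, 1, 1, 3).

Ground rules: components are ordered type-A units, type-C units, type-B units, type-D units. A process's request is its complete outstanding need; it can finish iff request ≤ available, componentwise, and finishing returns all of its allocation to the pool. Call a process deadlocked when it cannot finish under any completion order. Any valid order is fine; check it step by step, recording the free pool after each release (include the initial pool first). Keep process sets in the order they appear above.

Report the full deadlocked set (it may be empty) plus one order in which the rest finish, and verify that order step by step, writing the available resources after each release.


The deadlocked set is charlie, hotel, india and foxtrot.
Key observation: once echo, golf, delta finish, the pool peaks at (1, 4, 4, 8) — and every remaining process still needs more type-C units than that.
One completion order for the rest: echo, golf, delta. Verifying each step:
  pool = (1, 1, 1, 3)
  echo needs (1, 1, 0, 2) <= (1, 1, 1, 3) -> finishes; pool += (0, 3, 0, 2) = (1, 4, 1, 5)
  golf needs (0, 4, 1, 4) <= (1, 4, 1, 5) -> finishes; pool += (0, 0, 3, 2) = (1, 4, 4, 7)
  delta needs (1, 3, 4, 3) <= (1, 4, 4, 7) -> finishes; pool += (0, 0, 0, 1) = (1, 4, 4, 8)
None of the blocked processes ever fits:
  charlie still needs (4, 7, 1, 7) but only (1, 4, 4, 8) is free — short on type-A units and type-C units
  hotel still needs (2, 6, 1, 7) but only (1, 4, 4, 8) is free — short on type-A units and type-C units
  india still needs (3, 6, 2, 5) but only (1, 4, 4, 8) is free — short on type-A units and type-C units
  foxtrot still needs (0, 5, 1, 1) but only (1, 4, 4, 8) is free — short on type-C units


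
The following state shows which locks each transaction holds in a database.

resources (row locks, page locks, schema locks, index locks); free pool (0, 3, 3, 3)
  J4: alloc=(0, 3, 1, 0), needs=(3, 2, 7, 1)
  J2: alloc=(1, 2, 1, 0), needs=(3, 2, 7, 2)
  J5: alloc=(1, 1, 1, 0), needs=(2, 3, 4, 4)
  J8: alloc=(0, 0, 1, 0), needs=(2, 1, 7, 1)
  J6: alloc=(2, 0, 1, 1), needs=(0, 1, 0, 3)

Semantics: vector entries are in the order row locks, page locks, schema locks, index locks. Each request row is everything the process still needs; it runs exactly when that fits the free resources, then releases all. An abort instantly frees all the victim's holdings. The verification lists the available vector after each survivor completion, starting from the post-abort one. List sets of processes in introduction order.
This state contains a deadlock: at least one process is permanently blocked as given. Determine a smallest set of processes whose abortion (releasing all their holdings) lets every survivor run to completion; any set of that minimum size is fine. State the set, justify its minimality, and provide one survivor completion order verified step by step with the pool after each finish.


Abort J4 and J8.
Key observation: the deadlocked J2 becomes finishable only because J4 and J8 released (0, 3, 2, 0); it completes at step 3 below.
Why nothing smaller works — every single abort fails: J4 alone leaves J2 blocked (short on schema locks); J2 alone leaves J4 blocked (short on schema locks); J5 alone leaves J4 blocked (short on schema locks); J8 alone leaves J4 blocked (short on schema locks); J6 alone leaves J4 blocked (short on schema locks).
Survivors finish in the order: J6, J5, J2. Check, step by step (pool after the aborts first):
  pool = (0, 6, 5, 3)
  run J6 (needs (0, 1, 0, 3), free (0, 6, 5, 3)); after release of (2, 0, 1, 1) the pool is (2, 6, 6, 4)
  run J5 (needs (2, 3, 4, 4), free (2, 6, 6, 4)); after release of (1, 1, 1, 0) the pool is (3, 7, 7, 4)
  run J2 (needs (3, 2, 7, 2), free (3, 7, 7, 4)); after release of (1, 2, 1, 0) the pool is (4, 9, 8, 4)


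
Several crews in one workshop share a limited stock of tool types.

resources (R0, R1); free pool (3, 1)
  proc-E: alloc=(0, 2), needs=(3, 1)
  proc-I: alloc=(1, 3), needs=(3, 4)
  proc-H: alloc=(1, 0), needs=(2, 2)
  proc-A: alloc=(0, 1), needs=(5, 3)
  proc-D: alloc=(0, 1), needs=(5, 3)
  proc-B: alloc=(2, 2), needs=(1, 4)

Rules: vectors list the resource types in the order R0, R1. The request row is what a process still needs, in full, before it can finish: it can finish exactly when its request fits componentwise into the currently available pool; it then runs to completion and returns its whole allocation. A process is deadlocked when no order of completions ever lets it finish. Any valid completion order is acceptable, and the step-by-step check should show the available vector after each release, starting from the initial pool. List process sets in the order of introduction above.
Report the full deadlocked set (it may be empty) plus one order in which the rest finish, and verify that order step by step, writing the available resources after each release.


Deadlocked: proc-I, proc-A, proc-D and proc-B.
Key observation: after proc-E, proc-H the pool peaks at (4, 3), and each blocked process is short somewhere: proc-I on R1; proc-A on R0; proc-D on R0; proc-B on R1.
The rest can finish in the order proc-E, proc-H. Step-by-step check:
  pool = (3, 1)
  proc-E: need (3, 1) fits (3, 1); releases (0, 2), pool now (3, 3)
  proc-H: need (2, 2) fits (3, 3); releases (1, 0), pool now (4, 3)
The stuck group stays short no matter what:
  proc-I cannot run: need (3, 4) vs free (4, 3) (insufficient R1)
  proc-A cannot run: need (5, 3) vs free (4, 3) (insufficient R0)
  proc-D cannot run: need (5, 3) vs free (4, 3) (insufficient R0)
  proc-B cannot run: need (1, 4) vs free (4, 3) (insufficient R1)


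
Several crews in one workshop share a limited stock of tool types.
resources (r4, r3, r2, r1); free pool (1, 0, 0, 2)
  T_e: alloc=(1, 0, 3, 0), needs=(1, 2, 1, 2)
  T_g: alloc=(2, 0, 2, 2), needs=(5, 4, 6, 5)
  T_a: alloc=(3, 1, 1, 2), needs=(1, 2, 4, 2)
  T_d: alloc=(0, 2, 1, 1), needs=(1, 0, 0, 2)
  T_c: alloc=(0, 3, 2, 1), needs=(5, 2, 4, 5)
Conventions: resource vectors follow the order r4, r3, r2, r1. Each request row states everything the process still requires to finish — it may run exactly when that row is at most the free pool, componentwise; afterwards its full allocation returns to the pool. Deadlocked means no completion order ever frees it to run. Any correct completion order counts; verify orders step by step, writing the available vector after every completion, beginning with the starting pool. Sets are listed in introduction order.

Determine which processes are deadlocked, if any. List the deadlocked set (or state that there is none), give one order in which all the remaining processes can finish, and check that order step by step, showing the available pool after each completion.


No process is deadlocked.
Key observation: T_d fits the free pool immediately, and its release cascades until everyone finishes.
The rest can finish in the order T_d, T_e, T_a, T_c, T_g. Verifying each step:
  pool = (1, 0, 0, 2)
  run T_d (needs (1, 0, 0, 2), free (1, 0, 0, 2)); after release of (0, 2, 1, 1) the pool is (1, 2, 1, 3)
  run T_e (needs (1, 2, 1, 2), free (1, 2, 1, 3)); after release of (1, 0, 3, 0) the pool is (2, 2, 4, 3)
  run T_a (needs (1, 2, 4, 2), free (2, 2, 4, 3)); after release of (3, 1, 1, 2) the pool is (5, 3, 5, 5)
  run T_c (needs (5, 2, 4, 5), free (5, 3, 5, 5)); after release of (0, 3, 2, 1) the pool is (5, 6, 7, 6)
  run T_g (needs (5, 4, 6, 5), free (5, 6, 7, 6)); after release of (2, 0, 2, 2) the pool is (7, 6, 9, 8)


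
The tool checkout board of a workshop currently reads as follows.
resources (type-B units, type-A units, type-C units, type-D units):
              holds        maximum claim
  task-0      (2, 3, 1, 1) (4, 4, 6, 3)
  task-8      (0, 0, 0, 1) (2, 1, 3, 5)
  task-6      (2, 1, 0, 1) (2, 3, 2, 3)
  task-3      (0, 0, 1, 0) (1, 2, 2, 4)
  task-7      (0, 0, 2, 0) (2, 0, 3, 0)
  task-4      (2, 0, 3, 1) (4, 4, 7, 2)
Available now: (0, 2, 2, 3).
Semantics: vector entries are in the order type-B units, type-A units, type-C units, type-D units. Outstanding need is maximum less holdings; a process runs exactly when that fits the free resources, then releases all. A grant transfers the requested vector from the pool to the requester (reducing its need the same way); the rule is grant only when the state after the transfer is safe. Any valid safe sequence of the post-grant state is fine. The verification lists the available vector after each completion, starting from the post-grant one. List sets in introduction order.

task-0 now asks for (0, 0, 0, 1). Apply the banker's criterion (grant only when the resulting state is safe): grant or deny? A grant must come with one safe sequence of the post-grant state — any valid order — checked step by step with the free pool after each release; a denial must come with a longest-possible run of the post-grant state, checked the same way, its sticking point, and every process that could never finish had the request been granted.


DENY — the pretend-granted state is unsafe.
Key observation: after task-6, task-7 the pool peaks at (2, 3, 4, 3), and each blocked process is short somewhere: task-0 on type-C units; task-8 on type-D units; task-3 on type-D units; task-4 on type-A units.
After a pretend grant, a maximal execution: task-6, task-7 — then nothing else fits. Check, step by step:
  pool = (0, 2, 2, 2)
  run task-6 (needs (0, 2, 2, 2), free (0, 2, 2, 2)); after release of (2, 1, 0, 1) the pool is (2, 3, 2, 3)
  run task-7 (needs (2, 0, 1, 0), free (2, 3, 2, 3)); after release of (0, 0, 2, 0) the pool is (2, 3, 4, 3)
  blocked: task-0 wants (2, 1, 5, 1), pool (2, 3, 4, 3) — not enough type-C units
  blocked: task-8 wants (2, 1, 3, 4), pool (2, 3, 4, 3) — not enough type-D units
  blocked: task-3 wants (1, 2, 1, 4), pool (2, 3, 4, 3) — not enough type-D units
  blocked: task-4 wants (2, 4, 4, 1), pool (2, 3, 4, 3) — not enough type-A units
Processes that could never finish after the grant: task-0, task-8, task-3 and task-4.


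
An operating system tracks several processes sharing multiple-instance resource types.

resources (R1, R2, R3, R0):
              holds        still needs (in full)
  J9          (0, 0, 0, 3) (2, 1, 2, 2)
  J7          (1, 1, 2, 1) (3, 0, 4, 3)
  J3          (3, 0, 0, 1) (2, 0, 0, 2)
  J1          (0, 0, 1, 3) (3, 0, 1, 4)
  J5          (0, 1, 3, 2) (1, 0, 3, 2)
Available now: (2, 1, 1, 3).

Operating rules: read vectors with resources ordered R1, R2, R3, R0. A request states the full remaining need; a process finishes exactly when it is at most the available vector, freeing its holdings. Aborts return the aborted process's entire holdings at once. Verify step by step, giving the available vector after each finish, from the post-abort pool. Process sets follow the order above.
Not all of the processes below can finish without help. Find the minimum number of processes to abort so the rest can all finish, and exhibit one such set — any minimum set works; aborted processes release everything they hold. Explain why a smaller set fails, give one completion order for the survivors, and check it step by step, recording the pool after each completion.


Minimum abort set: J7.
Key observation: no ordering could ever have run J5 before the abort of J7; with (1, 1, 2, 1) back in the pool it fits at step 4.
No smaller set exists: with zero aborts the deadlock remains.
The survivors complete as J3, J9, J1, J5. Check, step by step (starting from the post-abort pool):
  pool = (3, 2, 3, 4)
  run J3 (needs (2, 0, 0, 2), free (3, 2, 3, 4)); after release of (3, 0, 0, 1) the pool is (6, 2, 3, 5)
  run J9 (needs (2, 1, 2, 2), free (6, 2, 3, 5)); after release of (0, 0, 0, 3) the pool is (6, 2, 3, 8)
  run J1 (needs (3, 0, 1, 4), free (6, 2, 3, 8)); after release of (0, 0, 1, 3) the pool is (6, 2, 4, 11)
  run J5 (needs (1, 0, 3, 2), free (6, 2, 4, 11)); after release of (0, 1, 3, 2) the pool is (6, 3, 7, 13)
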